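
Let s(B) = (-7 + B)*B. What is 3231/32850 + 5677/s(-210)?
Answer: 264862/1188075 ≈ 0.22293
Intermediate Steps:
s(B) = B*(-7 + B)
3231/32850 + 5677/s(-210) = 3231/32850 + 5677/((-210*(-7 - 210))) = 3231*(1/32850) + 5677/((-210*(-217))) = 359/3650 + 5677/45570 = 359/3650 + 5677*(1/45570) = 359/3650 + 811/6510 = 264862/1188075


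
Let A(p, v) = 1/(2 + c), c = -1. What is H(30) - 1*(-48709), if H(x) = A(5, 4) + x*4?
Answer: 48830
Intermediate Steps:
A(p, v) = 1 (A(p, v) = 1/(2 - 1) = 1/1 = 1)
H(x) = 1 + 4*x (H(x) = 1 + x*4 = 1 + 4*x)
H(30) - 1*(-48709) = (1 + 4*30) - 1*(-48709) = (1 + 120) + 48709 = 121 + 48709 = 48830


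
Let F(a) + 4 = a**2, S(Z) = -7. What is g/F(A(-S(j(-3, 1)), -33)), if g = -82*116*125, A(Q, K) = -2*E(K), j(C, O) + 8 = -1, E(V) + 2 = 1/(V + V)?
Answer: -1294821000/13333 ≈ -97114.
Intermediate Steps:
E(V) = -2 + 1/(2*V) (E(V) = -2 + 1/(V + V) = -2 + 1/(2*V))
j(C, O) = -9 (j(C, O) = -8 - 1 = -9)
A(Q, K) = 4 - 1/K (A(Q, K) = -2*(-2 + 1/(2*K)) = 4 - 1/K)
F(a) = -4 + a**2
g = -1189000 (g = -9512*125 = -1189000)
g/F(A(-S(j(-3, 1)), -33)) = -1189000/(-4 + (4 - 1/(-33))**2) = -1189000/(-4 + (4 - 1*(-1/33))**2) = -1189000/(-4 + (4 + 1/33)**2) = -1189000/(-4 + (133/33)**2) = -1189000/(-4 + 17689/1089) = -1189000/13333/1089 = -1189000*1089/13333 = -1294821000/13333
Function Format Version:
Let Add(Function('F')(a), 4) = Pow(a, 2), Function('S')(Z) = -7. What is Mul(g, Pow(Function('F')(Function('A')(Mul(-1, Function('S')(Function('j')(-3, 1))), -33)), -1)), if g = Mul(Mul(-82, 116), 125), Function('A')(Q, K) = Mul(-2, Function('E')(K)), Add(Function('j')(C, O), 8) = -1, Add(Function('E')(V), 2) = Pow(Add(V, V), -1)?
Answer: Rational(-1294821000, 13333) ≈ -97114.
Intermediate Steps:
Function('E')(V) = Add(-2, Mul(Rational(1, 2), Pow(V, -1))) (Function('E')(V) = Add(-2, Pow(Add(V, V), -1)) = Add(-2, Pow(Mul(2, V), -1)) = Add(-2, Mul(Rational(1, 2), Pow(V, -1))))
Function('j')(C, O) = -9 (Function('j')(C, O) = Add(-8, -1) = -9)
Function('A')(Q, K) = Add(4, Mul(-1, Pow(K, -1))) (Function('A')(Q, K) = Mul(-2, Add(-2, Mul(Rational(1, 2), Pow(K, -1)))) = Add(4, Mul(-1, Pow(K, -1))))
Function('F')(a) = Add(-4, Pow(a, 2))
g = -1189000 (g = Mul(-9512, 125) = -1189000)
Mul(g, Pow(Function('F')(Function('A')(Mul(-1, Function('S')(Function('j')(-3, 1))), -33)), -1)) = Mul(-1189000, Pow(Add(-4, Pow(Add(4, Mul(-1, Pow(-33, -1))), 2)), -1)) = Mul(-1189000, Pow(Add(-4, Pow(Add(4, Mul(-1, Rational(-1, 33))), 2)), -1)) = Mul(-1189000, Pow(Add(-4, Pow(Add(4, Rational(1, 33)), 2)), -1)) = Mul(-1189000, Pow(Add(-4, Pow(Rational(133, 33), 2)), -1)) = Mul(-1189000, Pow(Add(-4, Rational(17689, 1089)), -1)) = Mul(-1189000, Pow(Rational(13333, 1089), -1)) = Mul(-1189000, Rational(1089, 13333)) = Rational(-1294821000, 13333)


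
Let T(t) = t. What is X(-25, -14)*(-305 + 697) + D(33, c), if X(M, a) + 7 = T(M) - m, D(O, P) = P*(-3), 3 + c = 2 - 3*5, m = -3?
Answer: -11320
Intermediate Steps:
c = -16 (c = -3 + (2 - 3*5) = -3 + (2 - 15) = -3 - 13 = -16)
D(O, P) = -3*P
X(M, a) = -4 + M (X(M, a) = -7 + (M - 1*(-3)) = -7 + (M + 3) = -7 + (3 + M) = -4 + M)
X(-25, -14)*(-305 + 697) + D(33, c) = (-4 - 25)*(-305 + 697) - 3*(-16) = -29*392 + 48 = -11368 + 48 = -11320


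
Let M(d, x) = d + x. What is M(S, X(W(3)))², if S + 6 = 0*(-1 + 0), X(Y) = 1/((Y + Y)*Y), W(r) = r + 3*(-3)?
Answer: 185761/5184 ≈ 35.833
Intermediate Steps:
W(r) = -9 + r (W(r) = r - 9 = -9 + r)
X(Y) = 1/(2*Y²) (X(Y) = 1/(((2*Y))*Y) = (1/(2*Y))/Y = 1/(2*Y²))
S = -6 (S = -6 + 0*(-1 + 0) = -6 + 0*(-1) = -6 + 0 = -6)
M(S, X(W(3)))² = (-6 + 1/(2*(-9 + 3)²))² = (-6 + (½)/(-6)²)² = (-6 + (½)*(1/36))² = (-6 + 1/72)² = (-431/72)² = 185761/5184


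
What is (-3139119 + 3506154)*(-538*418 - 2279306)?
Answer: -919125376650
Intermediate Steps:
(-3139119 + 3506154)*(-538*418 - 2279306) = 367035*(-224884 - 2279306) = 367035*(-2504190) = -919125376650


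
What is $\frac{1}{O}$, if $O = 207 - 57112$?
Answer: $- \frac{1}{56905} \approx -1.7573 \cdot 10^{-5}$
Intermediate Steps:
$O = -56905$ ($O = 207 - 57112 = -56905$)
$\frac{1}{O} = \frac{1}{-56905} = - \frac{1}{56905}$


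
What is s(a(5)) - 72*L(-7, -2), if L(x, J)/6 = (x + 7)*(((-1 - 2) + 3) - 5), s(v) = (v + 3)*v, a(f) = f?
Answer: 40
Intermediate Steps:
s(v) = v*(3 + v) (s(v) = (3 + v)*v = v*(3 + v))
L(x, J) = -210 - 30*x (L(x, J) = 6*((x + 7)*(((-1 - 2) + 3) - 5)) = 6*((7 + x)*((-3 + 3) - 5)) = 6*((7 + x)*(0 - 5)) = 6*((7 + x)*(-5)) = 6*(-35 - 5*x) = -210 - 30*x)
s(a(5)) - 72*L(-7, -2) = 5*(3 + 5) - 72*(-210 - 30*(-7)) = 5*8 - 72*(-210 + 210) = 40 - 72*0 = 40 + 0 = 40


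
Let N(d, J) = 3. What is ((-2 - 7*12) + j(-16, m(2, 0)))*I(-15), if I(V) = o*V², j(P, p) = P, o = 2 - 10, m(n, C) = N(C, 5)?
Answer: 183600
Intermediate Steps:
m(n, C) = 3
o = -8
I(V) = -8*V²
((-2 - 7*12) + j(-16, m(2, 0)))*I(-15) = ((-2 - 7*12) - 16)*(-8*(-15)²) = ((-2 - 84) - 16)*(-8*225) = (-86 - 16)*(-1800) = -102*(-1800) = 183600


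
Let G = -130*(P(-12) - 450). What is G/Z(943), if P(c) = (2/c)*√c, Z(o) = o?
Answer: 58500/943 + 130*I*√3/2829 ≈ 62.036 + 0.079592*I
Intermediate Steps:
P(c) = 2/√c
G = 58500 + 130*I*√3/3 (G = -130*(2/√(-12) - 450) = -130*(2*(-I*√3/6) - 450) = -130*(-I*√3/3 - 450) = -130*(-450 - I*√3/3) = 58500 + 130*I*√3/3 ≈ 58500.0 + 75.056*I)
G/Z(943) = (58500 + 130*I*√3/3)/943 = (58500 + 130*I*√3/3)*(1/943) = 58500/943 + 130*I*√3/2829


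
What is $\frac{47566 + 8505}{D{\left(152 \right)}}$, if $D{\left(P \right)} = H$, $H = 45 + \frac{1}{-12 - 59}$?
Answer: $\frac{3981041}{3194} \approx 1246.4$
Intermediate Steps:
$H = \frac{3194}{71}$ ($H = 45 + \frac{1}{-71} = 45 - \frac{1}{71} = \frac{3194}{71} \approx 44.986$)
$D{\left(P \right)} = \frac{3194}{71}$
$\frac{47566 + 8505}{D{\left(152 \right)}} = \frac{47566 + 8505}{\frac{3194}{71}} = 56071 \cdot \frac{71}{3194} = \frac{3981041}{3194}$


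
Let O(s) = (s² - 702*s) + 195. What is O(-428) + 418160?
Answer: 901995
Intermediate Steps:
O(s) = 195 + s² - 702*s
O(-428) + 418160 = (195 + (-428)² - 702*(-428)) + 418160 = (195 + 183184 + 300456) + 418160 = 483835 + 418160 = 901995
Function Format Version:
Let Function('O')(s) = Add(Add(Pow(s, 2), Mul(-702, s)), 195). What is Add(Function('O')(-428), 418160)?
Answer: 901995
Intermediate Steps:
Function('O')(s) = Add(195, Pow(s, 2), Mul(-702, s))
Add(Function('O')(-428), 418160) = Add(Add(195, Pow(-428, 2), Mul(-702, -428)), 418160) = Add(Add(195, 183184, 300456), 418160) = Add(483835, 418160) = 901995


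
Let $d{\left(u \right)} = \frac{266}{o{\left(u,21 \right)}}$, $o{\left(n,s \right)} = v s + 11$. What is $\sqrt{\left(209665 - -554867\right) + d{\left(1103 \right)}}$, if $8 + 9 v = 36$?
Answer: $\frac{\sqrt{40093005354}}{229} \approx 874.38$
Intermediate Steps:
$v = \frac{28}{9}$ ($v = - \frac{8}{9} + \frac{1}{9} \cdot 36 = - \frac{8}{9} + 4 = \frac{28}{9} \approx 3.1111$)
$o{\left(n,s \right)} = 11 + \frac{28 s}{9}$ ($o{\left(n,s \right)} = \frac{28 s}{9} + 11 = 11 + \frac{28 s}{9}$)
$d{\left(u \right)} = \frac{798}{229}$ ($d{\left(u \right)} = \frac{266}{11 + \frac{28}{9} \cdot 21} = \frac{266}{11 + \frac{196}{3}} = \frac{266}{\frac{229}{3}} = 266 \cdot \frac{3}{229} = \frac{798}{229}$)
$\sqrt{\left(209665 - -554867\right) + d{\left(1103 \right)}} = \sqrt{\left(209665 - -554867\right) + \frac{798}{229}} = \sqrt{\left(209665 + \left(-189884 + 744751\right)\right) + \frac{798}{229}} = \sqrt{\left(209665 + 554867\right) + \frac{798}{229}} = \sqrt{764532 + \frac{798}{229}} = \sqrt{\frac{175078626}{229}} = \frac{\sqrt{40093005354}}{229}$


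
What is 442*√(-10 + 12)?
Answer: 442*√2 ≈ 625.08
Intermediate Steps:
442*√(-10 + 12) = 442*√2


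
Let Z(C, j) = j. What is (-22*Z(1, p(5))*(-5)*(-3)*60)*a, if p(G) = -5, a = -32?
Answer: -3168000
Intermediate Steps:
(-22*Z(1, p(5))*(-5)*(-3)*60)*a = (-22*(-5*(-5))*(-3)*60)*(-32) = (-550*(-3)*60)*(-32) = (-22*(-75)*60)*(-32) = (1650*60)*(-32) = 99000*(-32) = -3168000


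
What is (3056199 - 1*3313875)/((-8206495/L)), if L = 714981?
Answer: 184233444156/8206495 ≈ 22450.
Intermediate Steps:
(3056199 - 1*3313875)/((-8206495/L)) = (3056199 - 1*3313875)/((-8206495/714981)) = (3056199 - 3313875)/((-8206495*1/714981)) = -257676/(-8206495/714981) = -257676*(-714981/8206495) = 184233444156/8206495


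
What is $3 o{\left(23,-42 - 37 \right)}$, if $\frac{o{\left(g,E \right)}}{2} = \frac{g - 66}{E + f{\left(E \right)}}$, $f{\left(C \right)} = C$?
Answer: $\frac{129}{79} \approx 1.6329$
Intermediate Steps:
$o{\left(g,E \right)} = \frac{-66 + g}{E}$ ($o{\left(g,E \right)} = 2 \frac{g - 66}{E + E} = 2 \frac{-66 + g}{2 E} = \frac{-66 + g}{E}$)
$3 o{\left(23,-42 - 37 \right)} = 3 \frac{-66 + 23}{-42 - 37} = 3 \frac{1}{-79} \left(-43\right) = 3 \left(\left(- \frac{1}{79}\right) \left(-43\right)\right) = 3 \cdot \frac{43}{79} = \frac{129}{79}$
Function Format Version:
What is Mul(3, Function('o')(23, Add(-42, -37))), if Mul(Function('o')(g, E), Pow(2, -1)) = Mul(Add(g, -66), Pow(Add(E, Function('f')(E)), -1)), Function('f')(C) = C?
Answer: Rational(129, 79) ≈ 1.6329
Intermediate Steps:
Function('o')(g, E) = Mul(Pow(E, -1), Add(-66, g)) (Function('o')(g, E) = Mul(2, Mul(Add(g, -66), Pow(Add(E, E), -1))) = Mul(2, Mul(Add(-66, g), Pow(Mul(2, E), -1))) = Mul(2, Mul(Add(-66, g), Mul(Rational(1, 2), Pow(E, -1)))) = Mul(2, Mul(Rational(1, 2), Pow(E, -1), Add(-66, g))) = Mul(Pow(E, -1), Add(-66, g)))
Mul(3, Function('o')(23, Add(-42, -37))) = Mul(3, Mul(Pow(Add(-42, -37), -1), Add(-66, 23))) = Mul(3, Mul(Pow(-79, -1), -43)) = Mul(3, Mul(Rational(-1, 79), -43)) = Mul(3, Rational(43, 79)) = Rational(129, 79)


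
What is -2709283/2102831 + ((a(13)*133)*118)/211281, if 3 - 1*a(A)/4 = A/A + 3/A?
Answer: -629327420873/825106724949 ≈ -0.76272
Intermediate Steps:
a(A) = 8 - 12/A (a(A) = 12 - 4*(A/A + 3/A) = 12 - 4*(1 + 3/A) = 12 + (-4 - 12/A) = 8 - 12/A)
-2709283/2102831 + ((a(13)*133)*118)/211281 = -2709283/2102831 + (((8 - 12/13)*133)*118)/211281 = -2709283*1/2102831 + (((8 - 12*1/13)*133)*118)*(1/211281) = -2709283/2102831 + (((8 - 12/13)*133)*118)*(1/211281) = -2709283/2102831 + (((92/13)*133)*118)*(1/211281) = -2709283/2102831 + ((12236/13)*118)*(1/211281) = -2709283/2102831 + (1443848/13)*(1/211281) = -2709283/2102831 + 206264/392379 = -629327420873/825106724949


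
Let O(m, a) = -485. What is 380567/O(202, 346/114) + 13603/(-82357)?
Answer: -31348953874/39943145 ≈ -784.84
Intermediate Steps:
380567/O(202, 346/114) + 13603/(-82357) = 380567/(-485) + 13603/(-82357) = 380567*(-1/485) + 13603*(-1/82357) = -380567/485 - 13603/82357 = -31348953874/39943145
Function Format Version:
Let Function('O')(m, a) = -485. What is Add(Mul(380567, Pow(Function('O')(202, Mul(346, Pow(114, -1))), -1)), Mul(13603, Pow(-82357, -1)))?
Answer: Rational(-31348953874, 39943145) ≈ -784.84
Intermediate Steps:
Add(Mul(380567, Pow(Function('O')(202, Mul(346, Pow(114, -1))), -1)), Mul(13603, Pow(-82357, -1))) = Add(Mul(380567, Pow(-485, -1)), Mul(13603, Pow(-82357, -1))) = Add(Mul(380567, Rational(-1, 485)), Mul(13603, Rational(-1, 82357))) = Add(Rational(-380567, 485), Rational(-13603, 82357)) = Rational(-31348953874, 39943145)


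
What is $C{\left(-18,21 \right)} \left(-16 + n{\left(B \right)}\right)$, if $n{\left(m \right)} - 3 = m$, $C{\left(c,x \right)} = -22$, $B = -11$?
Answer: $528$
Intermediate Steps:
$n{\left(m \right)} = 3 + m$
$C{\left(-18,21 \right)} \left(-16 + n{\left(B \right)}\right) = - 22 \left(-16 + \left(3 - 11\right)\right) = - 22 \left(-16 - 8\right) = \left(-22\right) \left(-24\right) = 528$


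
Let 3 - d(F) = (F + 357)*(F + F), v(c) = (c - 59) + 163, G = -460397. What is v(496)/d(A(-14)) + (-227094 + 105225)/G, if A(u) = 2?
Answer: -101599923/659748901 ≈ -0.15400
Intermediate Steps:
v(c) = 104 + c (v(c) = (-59 + c) + 163 = 104 + c)
d(F) = 3 - 2*F*(357 + F) (d(F) = 3 - (F + 357)*(F + F) = 3 - (357 + F)*2*F = 3 - 2*F*(357 + F))
v(496)/d(A(-14)) + (-227094 + 105225)/G = (104 + 496)/(3 - 714*2 - 2*2²) + (-227094 + 105225)/(-460397) = 600/(3 - 1428 - 2*4) - 121869*(-1/460397) = 600/(3 - 1428 - 8) + 121869/460397 = 600/(-1433) + 121869/460397 = 600*(-1/1433) + 121869/460397 = -600/1433 + 121869/460397 = -101599923/659748901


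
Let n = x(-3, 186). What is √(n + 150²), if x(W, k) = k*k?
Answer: 6*√1586 ≈ 238.95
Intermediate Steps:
x(W, k) = k²
n = 34596 (n = 186² = 34596)
√(n + 150²) = √(34596 + 150²) = √(34596 + 22500) = √57096 = 6*√1586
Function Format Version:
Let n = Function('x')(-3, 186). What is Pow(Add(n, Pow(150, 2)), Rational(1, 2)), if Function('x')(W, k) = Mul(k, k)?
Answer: Mul(6, Pow(1586, Rational(1, 2))) ≈ 238.95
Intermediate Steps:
Function('x')(W, k) = Pow(k, 2)
n = 34596 (n = Pow(186, 2) = 34596)
Pow(Add(n, Pow(150, 2)), Rational(1, 2)) = Pow(Add(34596, Pow(150, 2)), Rational(1, 2)) = Pow(Add(34596, 22500), Rational(1, 2)) = Pow(57096, Rational(1, 2)) = Mul(6, Pow(1586, Rational(1, 2)))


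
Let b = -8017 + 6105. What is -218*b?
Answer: 416816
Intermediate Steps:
b = -1912
-218*b = -218*(-1912) = 416816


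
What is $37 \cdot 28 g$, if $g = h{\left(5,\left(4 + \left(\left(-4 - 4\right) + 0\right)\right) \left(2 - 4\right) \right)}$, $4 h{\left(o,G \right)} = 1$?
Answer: $259$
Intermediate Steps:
$h{\left(o,G \right)} = \frac{1}{4}$ ($h{\left(o,G \right)} = \frac{1}{4} \cdot 1 = \frac{1}{4}$)
$g = \frac{1}{4} \approx 0.25$
$37 \cdot 28 g = 37 \cdot 28 \cdot \frac{1}{4} = 1036 \cdot \frac{1}{4} = 259$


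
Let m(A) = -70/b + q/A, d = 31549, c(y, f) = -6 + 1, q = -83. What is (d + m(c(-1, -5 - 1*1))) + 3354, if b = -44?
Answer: 3841331/110 ≈ 34921.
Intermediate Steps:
c(y, f) = -5
m(A) = 35/22 - 83/A (m(A) = -70/(-44) - 83/A = -70*(-1/44) - 83/A = 35/22 - 83/A)
(d + m(c(-1, -5 - 1*1))) + 3354 = (31549 + (35/22 - 83/(-5))) + 3354 = (31549 + (35/22 - 83*(-1/5))) + 3354 = (31549 + (35/22 + 83/5)) + 3354 = (31549 + 2001/110) + 3354 = 3472391/110 + 3354 = 3841331/110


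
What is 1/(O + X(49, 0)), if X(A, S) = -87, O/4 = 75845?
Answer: 1/303293 ≈ 3.2971e-6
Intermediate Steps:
O = 303380 (O = 4*75845 = 303380)
1/(O + X(49, 0)) = 1/(303380 - 87) = 1/303293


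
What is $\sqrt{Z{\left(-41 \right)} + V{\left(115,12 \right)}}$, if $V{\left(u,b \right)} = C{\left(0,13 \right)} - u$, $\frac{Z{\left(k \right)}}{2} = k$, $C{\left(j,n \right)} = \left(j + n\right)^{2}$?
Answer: $2 i \sqrt{7} \approx 5.2915 i$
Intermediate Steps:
$Z{\left(k \right)} = 2 k$
$V{\left(u,b \right)} = 169 - u$ ($V{\left(u,b \right)} = \left(0 + 13\right)^{2} - u = 13^{2} - u = 169 - u$)
$\sqrt{Z{\left(-41 \right)} + V{\left(115,12 \right)}} = \sqrt{2 \left(-41\right) + \left(169 - 115\right)} = \sqrt{-82 + \left(169 - 115\right)} = \sqrt{-82 + 54} = \sqrt{-28} = 2 i \sqrt{7}$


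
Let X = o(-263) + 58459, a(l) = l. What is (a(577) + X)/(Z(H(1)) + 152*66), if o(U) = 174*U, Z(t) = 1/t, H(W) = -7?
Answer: 92918/70223 ≈ 1.3232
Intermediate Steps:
X = 12697 (X = 174*(-263) + 58459 = -45762 + 58459 = 12697)
(a(577) + X)/(Z(H(1)) + 152*66) = (577 + 12697)/(1/(-7) + 152*66) = 13274/(-⅐ + 10032) = 13274/(70223/7) = 13274*(7/70223) = 92918/70223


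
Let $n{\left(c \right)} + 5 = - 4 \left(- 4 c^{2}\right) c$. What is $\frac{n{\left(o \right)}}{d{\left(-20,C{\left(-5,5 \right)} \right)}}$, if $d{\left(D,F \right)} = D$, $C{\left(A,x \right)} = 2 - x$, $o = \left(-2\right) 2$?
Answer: $\frac{1029}{20} \approx 51.45$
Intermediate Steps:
$o = -4$
$n{\left(c \right)} = -5 + 16 c^{3}$ ($n{\left(c \right)} = -5 + - 4 \left(- 4 c^{2}\right) c = -5 + 16 c^{2} c = -5 + 16 c^{3}$)
$\frac{n{\left(o \right)}}{d{\left(-20,C{\left(-5,5 \right)} \right)}} = \frac{-5 + 16 \left(-4\right)^{3}}{-20} = \left(-5 + 16 \left(-64\right)\right) \left(- \frac{1}{20}\right) = \left(-5 - 1024\right) \left(- \frac{1}{20}\right) = \left(-1029\right) \left(- \frac{1}{20}\right) = \frac{1029}{20}$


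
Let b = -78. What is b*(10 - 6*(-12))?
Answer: -6396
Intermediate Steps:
b*(10 - 6*(-12)) = -78*(10 - 6*(-12)) = -78*(10 + 72) = -78*82 = -6396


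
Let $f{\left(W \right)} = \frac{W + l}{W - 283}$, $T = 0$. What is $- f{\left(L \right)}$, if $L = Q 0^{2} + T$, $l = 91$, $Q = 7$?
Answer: $\frac{91}{283} \approx 0.32155$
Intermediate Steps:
$L = 0$ ($L = 7 \cdot 0^{2} + 0 = 7 \cdot 0 + 0 = 0 + 0 = 0$)
$f{\left(W \right)} = \frac{91 + W}{-283 + W}$ ($f{\left(W \right)} = \frac{W + 91}{W - 283} = \frac{91 + W}{-283 + W}$)
$- f{\left(L \right)} = - \frac{91 + 0}{-283 + 0} = - \frac{91}{-283} = - \frac{\left(-1\right) 91}{283} = \left(-1\right) \left(- \frac{91}{283}\right) = \frac{91}{283}$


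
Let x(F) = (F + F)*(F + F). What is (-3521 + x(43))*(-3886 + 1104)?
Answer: -10780250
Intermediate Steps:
x(F) = 4*F**2 (x(F) = (2*F)*(2*F) = 4*F**2)
(-3521 + x(43))*(-3886 + 1104) = (-3521 + 4*43**2)*(-3886 + 1104) = (-3521 + 4*1849)*(-2782) = (-3521 + 7396)*(-2782) = 3875*(-2782) = -10780250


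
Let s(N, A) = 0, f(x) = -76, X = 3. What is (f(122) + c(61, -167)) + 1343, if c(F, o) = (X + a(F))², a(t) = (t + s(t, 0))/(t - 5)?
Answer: 4025753/3136 ≈ 1283.7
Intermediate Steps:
a(t) = t/(-5 + t) (a(t) = (t + 0)/(t - 5) = t/(-5 + t))
c(F, o) = (3 + F/(-5 + F))²
(f(122) + c(61, -167)) + 1343 = (-76 + (-15 + 4*61)²/(-5 + 61)²) + 1343 = (-76 + (-15 + 244)²/56²) + 1343 = (-76 + 229²*(1/3136)) + 1343 = (-76 + 52441*(1/3136)) + 1343 = (-76 + 52441/3136) + 1343 = -185895/3136 + 1343 = 4025753/3136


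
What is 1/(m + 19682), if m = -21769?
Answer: -1/2087 ≈ -0.00047916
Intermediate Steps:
1/(m + 19682) = 1/(-21769 + 19682) = 1/(-2087) = -1/2087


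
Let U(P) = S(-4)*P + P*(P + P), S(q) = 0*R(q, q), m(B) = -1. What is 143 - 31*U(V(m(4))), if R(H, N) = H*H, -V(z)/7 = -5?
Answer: -75807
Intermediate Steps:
V(z) = 35 (V(z) = -7*(-5) = 35)
R(H, N) = H**2
S(q) = 0 (S(q) = 0*q**2 = 0)
U(P) = 2*P**2 (U(P) = 0*P + P*(P + P) = 0 + P*(2*P) = 0 + 2*P**2 = 2*P**2)
143 - 31*U(V(m(4))) = 143 - 62*35**2 = 143 - 62*1225 = 143 - 31*2450 = 143 - 75950 = -75807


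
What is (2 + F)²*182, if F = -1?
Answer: 182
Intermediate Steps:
(2 + F)²*182 = (2 - 1)²*182 = 1²*182 = 1*182 = 182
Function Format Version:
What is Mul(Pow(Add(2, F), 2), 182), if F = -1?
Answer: 182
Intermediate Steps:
Mul(Pow(Add(2, F), 2), 182) = Mul(Pow(Add(2, -1), 2), 182) = Mul(Pow(1, 2), 182) = Mul(1, 182) = 182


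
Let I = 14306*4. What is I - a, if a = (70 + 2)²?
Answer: 52040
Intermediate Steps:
a = 5184 (a = 72² = 5184)
I = 57224
I - a = 57224 - 1*5184 = 57224 - 5184 = 52040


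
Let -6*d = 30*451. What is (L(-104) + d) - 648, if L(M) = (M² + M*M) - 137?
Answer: 18592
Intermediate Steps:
L(M) = -137 + 2*M² (L(M) = (M² + M²) - 137 = 2*M² - 137 = -137 + 2*M²)
d = -2255 (d = -5*451 = -⅙*13530 = -2255)
(L(-104) + d) - 648 = ((-137 + 2*(-104)²) - 2255) - 648 = ((-137 + 2*10816) - 2255) - 648 = ((-137 + 21632) - 2255) - 648 = (21495 - 2255) - 648 = 19240 - 648 = 18592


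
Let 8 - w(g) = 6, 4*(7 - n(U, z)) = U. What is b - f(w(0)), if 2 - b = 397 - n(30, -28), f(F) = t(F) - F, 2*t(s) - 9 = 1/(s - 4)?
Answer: -1591/4 ≈ -397.75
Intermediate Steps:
t(s) = 9/2 + 1/(2*(-4 + s)) (t(s) = 9/2 + 1/(2*(s - 4)) = 9/2 + 1/(2*(-4 + s)))
n(U, z) = 7 - U/4
w(g) = 2 (w(g) = 8 - 1*6 = 8 - 6 = 2)
f(F) = -F + (-35 + 9*F)/(2*(-4 + F)) (f(F) = (-35 + 9*F)/(2*(-4 + F)) - F = -F + (-35 + 9*F)/(2*(-4 + F)))
b = -791/2 (b = 2 - (397 - (7 - ¼*30)) = 2 - (397 - (7 - 15/2)) = 2 - (397 - 1*(-½)) = 2 - (397 + ½) = 2 - 1*795/2 = 2 - 795/2 = -791/2 ≈ -395.50)
b - f(w(0)) = -791/2 - (-35 - 2*2² + 17*2)/(2*(-4 + 2)) = -791/2 - (-35 - 2*4 + 34)/(2*(-2)) = -791/2 - (-1)*(-35 - 8 + 34)/(2*2) = -791/2 - (-1)*(-9)/(2*2) = -791/2 - 1*9/4 = -791/2 - 9/4 = -1591/4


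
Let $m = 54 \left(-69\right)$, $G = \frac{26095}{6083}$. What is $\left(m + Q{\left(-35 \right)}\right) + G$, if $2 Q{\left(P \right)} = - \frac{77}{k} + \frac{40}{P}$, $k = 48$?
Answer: $- \frac{2174161735}{583968} \approx -3723.1$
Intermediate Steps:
$G = \frac{26095}{6083}$ ($G = 26095 \cdot \frac{1}{6083} = \frac{26095}{6083} \approx 4.2898$)
$m = -3726$
$Q{\left(P \right)} = - \frac{77}{96} + \frac{20}{P}$ ($Q{\left(P \right)} = \frac{- \frac{77}{48} + \frac{40}{P}}{2} = - \frac{77}{96} + \frac{20}{P}$)
$\left(m + Q{\left(-35 \right)}\right) + G = \left(-3726 - \left(\frac{77}{96} - \frac{20}{-35}\right)\right) + \frac{26095}{6083} = \left(-3726 + \left(- \frac{77}{96} + 20 \left(- \frac{1}{35}\right)\right)\right) + \frac{26095}{6083} = \left(-3726 - \frac{923}{672}\right) + \frac{26095}{6083} = - \frac{2504795}{672} + \frac{26095}{6083} = - \frac{2174161735}{583968}$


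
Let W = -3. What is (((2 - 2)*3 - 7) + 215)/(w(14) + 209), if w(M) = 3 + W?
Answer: 208/209 ≈ 0.99522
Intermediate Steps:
w(M) = 0 (w(M) = 3 - 3 = 0)
(((2 - 2)*3 - 7) + 215)/(w(14) + 209) = (((2 - 2)*3 - 7) + 215)/(0 + 209) = ((0*3 - 7) + 215)/209 = ((0 - 7) + 215)*(1/209) = (-7 + 215)*(1/209) = 208*(1/209) = 208/209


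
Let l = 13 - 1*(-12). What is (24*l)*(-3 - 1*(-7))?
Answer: 2400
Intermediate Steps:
l = 25 (l = 13 + 12 = 25)
(24*l)*(-3 - 1*(-7)) = (24*25)*(-3 - 1*(-7)) = 600*(-3 + 7) = 600*4 = 2400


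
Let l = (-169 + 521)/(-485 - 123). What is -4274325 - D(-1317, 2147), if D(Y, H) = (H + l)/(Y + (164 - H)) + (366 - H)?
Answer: -44648078003/10450 ≈ -4.2725e+6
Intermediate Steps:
l = -11/19 (l = 352/(-608) = 352*(-1/608) = -11/19 ≈ -0.57895)
D(Y, H) = 366 - H + (-11/19 + H)/(164 + Y - H) (D(Y, H) = (H - 11/19)/(Y + (164 - H)) + (366 - H) = (-11/19 + H)/(164 + Y - H) + (366 - H) = 366 - H + (-11/19 + H)/(164 + Y - H))
-4274325 - D(-1317, 2147) = -4274325 - (1140445/19 + 2147² - 529*2147 + 366*(-1317) - 1*2147*(-1317))/(164 - 1317 - 1*2147) = -4274325 - (1140445/19 + 4609609 - 1135763 - 482022 + 2827599)/(164 - 1317 - 2147) = -4274325 - 111709482/((-3300)*19) = -4274325 - (-1)*111709482/(3300*19) = -4274325 - 1*(-18618247/10450) = -4274325 + 18618247/10450 = -44648078003/10450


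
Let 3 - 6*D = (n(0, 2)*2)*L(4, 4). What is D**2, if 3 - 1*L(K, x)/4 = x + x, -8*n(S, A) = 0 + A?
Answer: 49/36 ≈ 1.3611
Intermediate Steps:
n(S, A) = -A/8 (n(S, A) = -(0 + A)/8 = -A/8)
L(K, x) = 12 - 8*x (L(K, x) = 12 - 4*(x + x) = 12 - 8*x)
D = -7/6 (D = 1/2 - -1/8*2*2*(12 - 8*4)/6 = 1/2 - (-1/4*2)*(12 - 32)/6 = 1/2 - (-1)*(-20)/12 = 1/2 - 1/6*10 = 1/2 - 5/3 = -7/6 ≈ -1.1667)
D**2 = (-7/6)**2 = 49/36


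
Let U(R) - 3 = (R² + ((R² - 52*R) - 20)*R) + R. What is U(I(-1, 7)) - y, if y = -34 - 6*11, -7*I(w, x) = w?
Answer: 34042/343 ≈ 99.248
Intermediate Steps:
I(w, x) = -w/7
U(R) = 3 + R + R² + R*(-20 + R² - 52*R) (U(R) = 3 + ((R² + ((R² - 52*R) - 20)*R) + R) = 3 + ((R² + (-20 + R² - 52*R)*R) + R) = 3 + ((R² + R*(-20 + R² - 52*R)) + R) = 3 + (R + R² + R*(-20 + R² - 52*R)) = 3 + R + R² + R*(-20 + R² - 52*R))
y = -100 (y = -34 - 66 = -100)
U(I(-1, 7)) - y = (3 + (-⅐*(-1))³ - 51*(-⅐*(-1))² - (-19)*(-1)/7) - 1*(-100) = (3 + (⅐)³ - 51*(⅐)² - 19*⅐) + 100 = (3 + 1/343 - 51*1/49 - 19/7) + 100 = (3 + 1/343 - 51/49 - 19/7) + 100 = -258/343 + 100 = 34042/343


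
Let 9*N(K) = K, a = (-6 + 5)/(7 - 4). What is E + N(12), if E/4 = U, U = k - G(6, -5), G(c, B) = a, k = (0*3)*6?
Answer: 8/3 ≈ 2.6667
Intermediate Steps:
a = -1/3 ≈ -0.33333
k = 0 (k = 0*6 = 0)
G(c, B) = -1/3
U = 1/3 (U = 0 - 1*(-1/3) = 0 + 1/3 = 1/3 ≈ 0.33333)
N(K) = K/9
E = 4/3 (E = 4*(1/3) = 4/3 ≈ 1.3333)
E + N(12) = 4/3 + (1/9)*12 = 4/3 + 4/3 = 8/3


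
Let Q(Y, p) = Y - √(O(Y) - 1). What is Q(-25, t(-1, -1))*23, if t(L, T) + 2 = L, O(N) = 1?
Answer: -575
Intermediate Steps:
t(L, T) = -2 + L
Q(Y, p) = Y (Q(Y, p) = Y - √(1 - 1) = Y - √0 = Y - 1*0 = Y + 0 = Y)
Q(-25, t(-1, -1))*23 = -25*23 = -575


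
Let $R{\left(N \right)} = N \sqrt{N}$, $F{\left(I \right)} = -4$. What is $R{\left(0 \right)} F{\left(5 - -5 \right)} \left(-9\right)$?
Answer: $0$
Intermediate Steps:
$R{\left(N \right)} = N^{\frac{3}{2}}$
$R{\left(0 \right)} F{\left(5 - -5 \right)} \left(-9\right) = 0^{\frac{3}{2}} \left(-4\right) \left(-9\right) = 0 \left(-4\right) \left(-9\right) = 0 \left(-9\right) = 0$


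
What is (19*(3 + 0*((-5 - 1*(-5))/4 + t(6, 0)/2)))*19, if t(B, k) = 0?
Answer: 1083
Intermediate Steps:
(19*(3 + 0*((-5 - 1*(-5))/4 + t(6, 0)/2)))*19 = (19*(3 + 0*((-5 - 1*(-5))/4 + 0/2)))*19 = (19*(3 + 0*((-5 + 5)*(1/4) + 0*(1/2))))*19 = (19*(3 + 0*(0*(1/4) + 0)))*19 = (19*(3 + 0*(0 + 0)))*19 = (19*(3 + 0*0))*19 = (19*(3 + 0))*19 = (19*3)*19 = 57*19 = 1083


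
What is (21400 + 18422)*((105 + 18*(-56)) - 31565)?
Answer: -1292940696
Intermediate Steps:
(21400 + 18422)*((105 + 18*(-56)) - 31565) = 39822*((105 - 1008) - 31565) = 39822*(-903 - 31565) = 39822*(-32468) = -1292940696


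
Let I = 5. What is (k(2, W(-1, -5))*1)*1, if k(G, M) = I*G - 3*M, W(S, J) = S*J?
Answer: -5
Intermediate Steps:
W(S, J) = J*S
k(G, M) = -3*M + 5*G (k(G, M) = 5*G - 3*M = -3*M + 5*G)
(k(2, W(-1, -5))*1)*1 = ((-(-15)*(-1) + 5*2)*1)*1 = ((-3*5 + 10)*1)*1 = ((-15 + 10)*1)*1 = -5*1*1 = -5*1 = -5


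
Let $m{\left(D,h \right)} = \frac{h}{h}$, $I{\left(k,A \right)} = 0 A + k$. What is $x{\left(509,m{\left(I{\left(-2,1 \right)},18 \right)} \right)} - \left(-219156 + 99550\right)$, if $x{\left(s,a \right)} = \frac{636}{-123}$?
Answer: $\frac{4903634}{41} \approx 1.196 \cdot 10^{5}$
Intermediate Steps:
$I{\left(k,A \right)} = k$ ($I{\left(k,A \right)} = 0 + k = k$)
$m{\left(D,h \right)} = 1$
$x{\left(s,a \right)} = - \frac{212}{41}$ ($x{\left(s,a \right)} = 636 \left(- \frac{1}{123}\right) = - \frac{212}{41}$)
$x{\left(509,m{\left(I{\left(-2,1 \right)},18 \right)} \right)} - \left(-219156 + 99550\right) = - \frac{212}{41} - \left(-219156 + 99550\right) = - \frac{212}{41} - -119606 = - \frac{212}{41} + 119606 = \frac{4903634}{41}$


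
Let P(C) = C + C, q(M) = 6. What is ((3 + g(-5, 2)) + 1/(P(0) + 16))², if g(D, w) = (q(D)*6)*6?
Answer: 12285025/256 ≈ 47988.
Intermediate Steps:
P(C) = 2*C
g(D, w) = 216 (g(D, w) = (6*6)*6 = 36*6 = 216)
((3 + g(-5, 2)) + 1/(P(0) + 16))² = ((3 + 216) + 1/(2*0 + 16))² = (219 + 1/(0 + 16))² = (219 + 1/16)² = (3505/16)² = 12285025/256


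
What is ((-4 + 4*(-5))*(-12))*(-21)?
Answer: -6048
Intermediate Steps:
((-4 + 4*(-5))*(-12))*(-21) = ((-4 - 20)*(-12))*(-21) = -24*(-12)*(-21) = 288*(-21) = -6048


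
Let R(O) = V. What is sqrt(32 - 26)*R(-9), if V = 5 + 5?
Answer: 10*sqrt(6) ≈ 24.495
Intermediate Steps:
V = 10
R(O) = 10
sqrt(32 - 26)*R(-9) = sqrt(32 - 26)*10 = sqrt(6)*10 = 10*sqrt(6)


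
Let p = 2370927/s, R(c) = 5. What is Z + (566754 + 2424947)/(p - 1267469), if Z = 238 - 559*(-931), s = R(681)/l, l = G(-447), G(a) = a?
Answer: 555104792844733/1066141714 ≈ 5.2067e+5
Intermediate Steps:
l = -447
s = -5/447 (s = 5/(-447) = 5*(-1/447) = -5/447 ≈ -0.011186)
Z = 520667 (Z = 238 + 520429 = 520667)
p = -1059804369/5 (p = 2370927/(-5/447) = 2370927*(-447/5) = -1059804369/5 ≈ -2.1196e+8)
Z + (566754 + 2424947)/(p - 1267469) = 520667 + (566754 + 2424947)/(-1059804369/5 - 1267469) = 520667 + 2991701/(-1066141714/5) = 520667 + 2991701*(-5/1066141714) = 520667 - 14958505/1066141714 = 555104792844733/1066141714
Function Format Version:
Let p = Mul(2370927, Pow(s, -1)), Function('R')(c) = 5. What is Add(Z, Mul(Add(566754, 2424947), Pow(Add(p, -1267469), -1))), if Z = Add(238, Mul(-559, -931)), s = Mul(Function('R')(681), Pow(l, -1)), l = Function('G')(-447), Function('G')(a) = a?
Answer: Rational(555104792844733, 1066141714) ≈ 5.2067e+5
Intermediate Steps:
l = -447
s = Rational(-5, 447) (s = Mul(5, Pow(-447, -1)) = Mul(5, Rational(-1, 447)) = Rational(-5, 447) ≈ -0.011186)
Z = 520667 (Z = Add(238, 520429) = 520667)
p = Rational(-1059804369, 5) (p = Mul(2370927, Pow(Rational(-5, 447), -1)) = Mul(2370927, Rational(-447, 5)) = Rational(-1059804369, 5) ≈ -2.1196e+8)
Add(Z, Mul(Add(566754, 2424947), Pow(Add(p, -1267469), -1))) = Add(520667, Mul(Add(566754, 2424947), Pow(Add(Rational(-1059804369, 5), -1267469), -1))) = Add(520667, Mul(2991701, Pow(Rational(-1066141714, 5), -1))) = Add(520667, Mul(2991701, Rational(-5, 1066141714))) = Add(520667, Rational(-14958505, 1066141714)) = Rational(555104792844733, 1066141714)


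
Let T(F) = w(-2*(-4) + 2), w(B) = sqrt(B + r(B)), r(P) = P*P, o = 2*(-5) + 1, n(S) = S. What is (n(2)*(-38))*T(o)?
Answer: -76*sqrt(110) ≈ -797.09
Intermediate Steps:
o = -9 (o = -10 + 1 = -9)
r(P) = P**2
w(B) = sqrt(B + B**2)
T(F) = sqrt(110) (T(F) = sqrt((-2*(-4) + 2)*(1 + (-2*(-4) + 2))) = sqrt((8 + 2)*(1 + (8 + 2))) = sqrt(10*(1 + 10)) = sqrt(10*11) = sqrt(110))
(n(2)*(-38))*T(o) = (2*(-38))*sqrt(110) = -76*sqrt(110)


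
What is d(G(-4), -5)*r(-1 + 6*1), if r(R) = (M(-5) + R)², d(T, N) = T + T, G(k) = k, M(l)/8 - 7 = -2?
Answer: -16200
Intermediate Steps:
M(l) = 40 (M(l) = 56 + 8*(-2) = 56 - 16 = 40)
d(T, N) = 2*T
r(R) = (40 + R)²
d(G(-4), -5)*r(-1 + 6*1) = (2*(-4))*(40 + (-1 + 6*1))² = -8*(40 + (-1 + 6))² = -8*(40 + 5)² = -8*45² = -8*2025 = -16200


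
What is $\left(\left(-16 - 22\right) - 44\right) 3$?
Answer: $-246$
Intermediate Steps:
$\left(\left(-16 - 22\right) - 44\right) 3 = \left(-38 - 44\right) 3 = \left(-82\right) 3 = -246$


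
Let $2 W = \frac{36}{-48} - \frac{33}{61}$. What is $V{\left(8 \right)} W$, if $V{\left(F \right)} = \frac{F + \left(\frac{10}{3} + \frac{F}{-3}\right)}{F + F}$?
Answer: $- \frac{1365}{3904} \approx -0.34964$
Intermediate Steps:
$V{\left(F \right)} = \frac{\frac{10}{3} + \frac{2 F}{3}}{2 F}$ ($V{\left(F \right)} = \frac{F + \left(10 \cdot \frac{1}{3} + F \left(- \frac{1}{3}\right)\right)}{2 F} = \left(F - \left(- \frac{10}{3} + \frac{F}{3}\right)\right) \frac{1}{2 F} = \left(\frac{10}{3} + \frac{2 F}{3}\right) \frac{1}{2 F} = \frac{\frac{10}{3} + \frac{2 F}{3}}{2 F}$)
$W = - \frac{315}{488}$ ($W = \frac{\frac{36}{-48} - \frac{33}{61}}{2} = \frac{36 \left(- \frac{1}{48}\right) - \frac{33}{61}}{2} = \frac{- \frac{3}{4} - \frac{33}{61}}{2} = \frac{1}{2} \left(- \frac{315}{244}\right) = - \frac{315}{488} \approx -0.64549$)
$V{\left(8 \right)} W = \frac{5 + 8}{3 \cdot 8} \left(- \frac{315}{488}\right) = \frac{1}{3} \cdot \frac{1}{8} \cdot 13 \left(- \frac{315}{488}\right) = \frac{13}{24} \left(- \frac{315}{488}\right) = - \frac{1365}{3904}$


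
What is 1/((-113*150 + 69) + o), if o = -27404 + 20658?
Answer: -1/23627 ≈ -4.2324e-5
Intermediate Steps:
o = -6746
1/((-113*150 + 69) + o) = 1/((-113*150 + 69) - 6746) = 1/((-16950 + 69) - 6746) = 1/(-16881 - 6746) = 1/(-23627) = -1/23627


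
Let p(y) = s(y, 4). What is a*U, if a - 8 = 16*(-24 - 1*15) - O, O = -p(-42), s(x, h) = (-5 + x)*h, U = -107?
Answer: 86028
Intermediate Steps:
s(x, h) = h*(-5 + x)
p(y) = -20 + 4*y (p(y) = 4*(-5 + y) = -20 + 4*y)
O = 188 (O = -(-20 + 4*(-42)) = -(-20 - 168) = -1*(-188) = 188)
a = -804 (a = 8 + (16*(-24 - 1*15) - 1*188) = 8 + (16*(-24 - 15) - 188) = 8 + (16*(-39) - 188) = 8 + (-624 - 188) = 8 - 812 = -804)
a*U = -804*(-107) = 86028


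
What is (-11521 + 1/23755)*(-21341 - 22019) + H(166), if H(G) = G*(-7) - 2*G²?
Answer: 2373097344114/4751 ≈ 4.9949e+8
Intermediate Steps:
H(G) = -7*G - 2*G²
(-11521 + 1/23755)*(-21341 - 22019) + H(166) = (-11521 + 1/23755)*(-21341 - 22019) - 1*166*(7 + 2*166) = (-11521 + 1/23755)*(-43360) - 1*166*(7 + 332) = -273681354/23755*(-43360) - 1*166*339 = 2373364701888/4751 - 56274 = 2373097344114/4751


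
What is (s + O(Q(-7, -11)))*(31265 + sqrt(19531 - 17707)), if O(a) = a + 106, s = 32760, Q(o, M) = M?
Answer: 1027211575 + 131420*sqrt(114) ≈ 1.0286e+9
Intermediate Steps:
O(a) = 106 + a
(s + O(Q(-7, -11)))*(31265 + sqrt(19531 - 17707)) = (32760 + (106 - 11))*(31265 + sqrt(19531 - 17707)) = (32760 + 95)*(31265 + sqrt(1824)) = 32855*(31265 + 4*sqrt(114)) = 1027211575 + 131420*sqrt(114)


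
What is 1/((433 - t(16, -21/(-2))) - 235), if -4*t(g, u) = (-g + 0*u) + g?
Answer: 1/198 ≈ 0.0050505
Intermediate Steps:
t(g, u) = 0 (t(g, u) = -((-g + 0*u) + g)/4 = -((-g + 0) + g)/4 = -(-g + g)/4 = -¼*0 = 0)
1/((433 - t(16, -21/(-2))) - 235) = 1/((433 - 1*0) - 235) = 1/((433 + 0) - 235) = 1/(433 - 235) = 1/198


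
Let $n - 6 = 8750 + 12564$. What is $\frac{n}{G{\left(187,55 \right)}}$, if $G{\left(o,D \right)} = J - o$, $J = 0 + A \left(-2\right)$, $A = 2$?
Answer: $- \frac{21320}{191} \approx -111.62$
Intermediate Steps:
$J = -4$ ($J = 0 + 2 \left(-2\right) = 0 - 4 = -4$)
$G{\left(o,D \right)} = -4 - o$
$n = 21320$ ($n = 6 + \left(8750 + 12564\right) = 6 + 21314 = 21320$)
$\frac{n}{G{\left(187,55 \right)}} = \frac{21320}{-4 - 187} = \frac{21320}{-191} = 21320 \left(- \frac{1}{191}\right) = - \frac{21320}{191}$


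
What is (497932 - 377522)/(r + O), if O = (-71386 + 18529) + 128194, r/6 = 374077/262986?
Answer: 2638845355/1651235062 ≈ 1.5981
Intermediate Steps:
r = 374077/43831 (r = 6*(374077/262986) = 374077/43831 ≈ 8.5345)
O = 75337 (O = -52857 + 128194 = 75337)
(497932 - 377522)/(r + O) = (497932 - 377522)/(374077/43831 + 75337) = 120410/(3302470124/43831) = 120410*(43831/3302470124) = 2638845355/1651235062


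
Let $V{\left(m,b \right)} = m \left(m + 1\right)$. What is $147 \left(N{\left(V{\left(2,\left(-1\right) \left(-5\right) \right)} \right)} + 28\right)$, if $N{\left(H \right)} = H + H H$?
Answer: $10290$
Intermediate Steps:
$V{\left(m,b \right)} = m \left(1 + m\right)$
$N{\left(H \right)} = H + H^{2}$
$147 \left(N{\left(V{\left(2,\left(-1\right) \left(-5\right) \right)} \right)} + 28\right) = 147 \left(2 \left(1 + 2\right) \left(1 + 2 \left(1 + 2\right)\right) + 28\right) = 147 \left(2 \cdot 3 \left(1 + 2 \cdot 3\right) + 28\right) = 147 \left(6 \left(1 + 6\right) + 28\right) = 147 \left(6 \cdot 7 + 28\right) = 147 \left(42 + 28\right) = 147 \cdot 70 = 10290$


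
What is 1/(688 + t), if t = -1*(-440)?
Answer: 1/1128 ≈ 0.00088653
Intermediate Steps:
t = 440
1/(688 + t) = 1/(688 + 440) = 1/1128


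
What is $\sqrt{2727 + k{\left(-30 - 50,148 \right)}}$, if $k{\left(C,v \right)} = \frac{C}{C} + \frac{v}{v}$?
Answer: $\sqrt{2729} \approx 52.24$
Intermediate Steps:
$k{\left(C,v \right)} = 2$ ($k{\left(C,v \right)} = 1 + 1 = 2$)
$\sqrt{2727 + k{\left(-30 - 50,148 \right)}} = \sqrt{2727 + 2} = \sqrt{2729}$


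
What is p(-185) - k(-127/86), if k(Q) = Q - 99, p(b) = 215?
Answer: 27131/86 ≈ 315.48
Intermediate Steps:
k(Q) = -99 + Q
p(-185) - k(-127/86) = 215 - (-99 - 127/86) = 215 - 1*(-8641/86) = 215 + 8641/86 = 27131/86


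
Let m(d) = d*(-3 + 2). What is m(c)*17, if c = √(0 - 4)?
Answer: -34*I ≈ -34.0*I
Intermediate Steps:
c = 2*I (c = √(-4) = 2*I ≈ 2.0*I)
m(d) = -d (m(d) = d*(-1) = -d)
m(c)*17 = -2*I*17 = -34*I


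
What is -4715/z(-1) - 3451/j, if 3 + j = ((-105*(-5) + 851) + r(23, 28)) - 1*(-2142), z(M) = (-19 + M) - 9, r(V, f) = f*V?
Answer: 19509606/120611 ≈ 161.76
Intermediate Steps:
r(V, f) = V*f
z(M) = -28 + M
j = 4159 (j = -3 + (((-105*(-5) + 851) + 23*28) - 1*(-2142)) = -3 + (((525 + 851) + 644) + 2142) = -3 + ((1376 + 644) + 2142) = -3 + (2020 + 2142) = -3 + 4162 = 4159)
-4715/z(-1) - 3451/j = -4715/(-28 - 1) - 3451/4159 = -4715/(-29) - 3451*1/4159 = -4715*(-1/29) - 3451/4159 = 4715/29 - 3451/4159 = 19509606/120611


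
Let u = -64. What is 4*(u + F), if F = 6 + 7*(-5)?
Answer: -372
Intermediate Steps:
F = -29 (F = 6 - 35 = -29)
4*(u + F) = 4*(-64 - 29) = 4*(-93) = -372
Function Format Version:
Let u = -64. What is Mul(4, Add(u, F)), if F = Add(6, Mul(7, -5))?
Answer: -372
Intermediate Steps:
F = -29 (F = Add(6, -35) = -29)
Mul(4, Add(u, F)) = Mul(4, Add(-64, -29)) = Mul(4, -93) = -372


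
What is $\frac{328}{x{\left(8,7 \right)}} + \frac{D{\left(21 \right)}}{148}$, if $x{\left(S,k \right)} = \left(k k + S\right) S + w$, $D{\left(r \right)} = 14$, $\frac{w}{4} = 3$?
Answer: $\frac{6887}{8658} \approx 0.79545$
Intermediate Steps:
$w = 12$ ($w = 4 \cdot 3 = 12$)
$x{\left(S,k \right)} = 12 + S \left(S + k^{2}\right)$ ($x{\left(S,k \right)} = \left(k k + S\right) S + 12 = \left(k^{2} + S\right) S + 12 = \left(S + k^{2}\right) S + 12 = S \left(S + k^{2}\right) + 12 = 12 + S \left(S + k^{2}\right)$)
$\frac{328}{x{\left(8,7 \right)}} + \frac{D{\left(21 \right)}}{148} = \frac{328}{12 + 8^{2} + 8 \cdot 7^{2}} + \frac{14}{148} = \frac{328}{12 + 64 + 8 \cdot 49} + 14 \cdot \frac{1}{148} = \frac{328}{12 + 64 + 392} + \frac{7}{74} = \frac{328}{468} + \frac{7}{74} = 328 \cdot \frac{1}{468} + \frac{7}{74} = \frac{82}{117} + \frac{7}{74} = \frac{6887}{8658}$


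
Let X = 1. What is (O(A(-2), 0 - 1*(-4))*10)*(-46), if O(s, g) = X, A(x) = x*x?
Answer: -460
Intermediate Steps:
A(x) = x²
O(s, g) = 1
(O(A(-2), 0 - 1*(-4))*10)*(-46) = (1*10)*(-46) = 10*(-46) = -460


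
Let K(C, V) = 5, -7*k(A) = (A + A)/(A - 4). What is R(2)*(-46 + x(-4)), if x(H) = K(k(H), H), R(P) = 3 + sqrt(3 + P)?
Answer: -123 - 41*sqrt(5) ≈ -214.68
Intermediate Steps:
k(A) = -2*A/(7*(-4 + A)) (k(A) = -(A + A)/(7*(A - 4)) = -2*A/(7*(-4 + A)))
x(H) = 5
R(2)*(-46 + x(-4)) = (3 + sqrt(3 + 2))*(-46 + 5) = (3 + sqrt(5))*(-41) = -123 - 41*sqrt(5)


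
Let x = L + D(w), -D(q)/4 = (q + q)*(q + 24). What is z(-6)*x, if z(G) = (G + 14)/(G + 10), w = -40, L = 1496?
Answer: -7248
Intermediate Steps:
z(G) = (14 + G)/(10 + G)
D(q) = -8*q*(24 + q) (D(q) = -4*(q + q)*(q + 24) = -4*2*q*(24 + q) = -8*q*(24 + q))
x = -3624 (x = 1496 - 8*(-40)*(24 - 40) = 1496 - 8*(-40)*(-16) = 1496 - 5120 = -3624)
z(-6)*x = ((14 - 6)/(10 - 6))*(-3624) = (8/4)*(-3624) = ((¼)*8)*(-3624) = 2*(-3624) = -7248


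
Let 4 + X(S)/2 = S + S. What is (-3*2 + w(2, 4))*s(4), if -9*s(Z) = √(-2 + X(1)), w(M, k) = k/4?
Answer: 5*I*√6/9 ≈ 1.3608*I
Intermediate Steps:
X(S) = -8 + 4*S (X(S) = -8 + 2*(S + S) = -8 + 2*(2*S) = -8 + 4*S)
w(M, k) = k/4 (w(M, k) = k*(¼) = k/4)
s(Z) = -I*√6/9 (s(Z) = -√(-2 + (-8 + 4*1))/9 = -√(-2 + (-8 + 4))/9 = -√(-2 - 4)/9 = -I*√6/9)
(-3*2 + w(2, 4))*s(4) = (-3*2 + (¼)*4)*(-I*√6/9) = (-6 + 1)*(-I*√6/9) = -(-5)*I*√6/9 = 5*I*√6/9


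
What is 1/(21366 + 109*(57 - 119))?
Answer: 1/14608 ≈ 6.8456e-5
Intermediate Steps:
1/(21366 + 109*(57 - 119)) = 1/(21366 + 109*(-62)) = 1/(21366 - 6758) = 1/14608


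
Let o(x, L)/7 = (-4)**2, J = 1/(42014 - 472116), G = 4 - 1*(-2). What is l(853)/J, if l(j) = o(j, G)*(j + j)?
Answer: -82180449344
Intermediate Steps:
G = 6 (G = 4 + 2 = 6)
J = -1/430102 (J = 1/(-430102) = -1/430102 ≈ -2.3250e-6)
o(x, L) = 112 (o(x, L) = 7*(-4)**2 = 7*16 = 112)
l(j) = 224*j (l(j) = 112*(j + j) = 112*(2*j) = 224*j)
l(853)/J = (224*853)/(-1/430102) = 191072*(-430102) = -82180449344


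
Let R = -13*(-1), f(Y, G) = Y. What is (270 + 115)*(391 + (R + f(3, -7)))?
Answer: 156695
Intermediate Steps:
R = 13
(270 + 115)*(391 + (R + f(3, -7))) = (270 + 115)*(391 + (13 + 3)) = 385*(391 + 16) = 385*407 = 156695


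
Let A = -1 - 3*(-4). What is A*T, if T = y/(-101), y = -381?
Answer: 4191/101 ≈ 41.495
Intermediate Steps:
A = 11 (A = -1 + 12 = 11)
T = 381/101 (T = -381/(-101) = -381*(-1/101) = 381/101 ≈ 3.7723)
A*T = 11*(381/101) = 4191/101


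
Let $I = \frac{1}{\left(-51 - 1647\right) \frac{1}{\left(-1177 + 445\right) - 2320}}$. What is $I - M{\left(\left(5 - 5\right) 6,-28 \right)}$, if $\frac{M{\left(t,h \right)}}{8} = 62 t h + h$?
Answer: $\frac{191702}{849} \approx 225.8$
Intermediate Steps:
$M{\left(t,h \right)} = 8 h + 496 h t$ ($M{\left(t,h \right)} = 8 \left(62 t h + h\right) = 8 \left(62 h t + h\right) = 8 \left(h + 62 h t\right) = 8 h + 496 h t$)
$I = \frac{1526}{849}$ ($I = \frac{1}{\left(-1698\right) \frac{1}{-732 - 2320}} = \frac{1}{\left(-1698\right) \frac{1}{-3052}} = \frac{1}{\left(-1698\right) \left(- \frac{1}{3052}\right)} = \frac{1}{\frac{849}{1526}} = \frac{1526}{849} \approx 1.7974$)
$I - M{\left(\left(5 - 5\right) 6,-28 \right)} = \frac{1526}{849} - 8 \left(-28\right) \left(1 + 62 \left(5 - 5\right) 6\right) = \frac{1526}{849} - 8 \left(-28\right) \left(1 + 62 \cdot 0 \cdot 6\right) = \frac{1526}{849} - 8 \left(-28\right) \left(1 + 62 \cdot 0\right) = \frac{1526}{849} - 8 \left(-28\right) \left(1 + 0\right) = \frac{1526}{849} - 8 \left(-28\right) 1 = \frac{1526}{849} - -224 = \frac{1526}{849} + 224 = \frac{191702}{849}$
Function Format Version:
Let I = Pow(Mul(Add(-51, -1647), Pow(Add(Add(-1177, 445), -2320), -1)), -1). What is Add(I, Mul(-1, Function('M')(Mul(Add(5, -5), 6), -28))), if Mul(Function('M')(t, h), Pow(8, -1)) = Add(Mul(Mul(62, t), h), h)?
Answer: Rational(191702, 849) ≈ 225.80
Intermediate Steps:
Function('M')(t, h) = Add(Mul(8, h), Mul(496, h, t)) (Function('M')(t, h) = Mul(8, Add(Mul(Mul(62, t), h), h)) = Mul(8, Add(Mul(62, h, t), h)) = Mul(8, Add(h, Mul(62, h, t))) = Add(Mul(8, h), Mul(496, h, t)))
I = Rational(1526, 849) (I = Pow(Mul(-1698, Pow(Add(-732, -2320), -1)), -1) = Pow(Mul(-1698, Pow(-3052, -1)), -1) = Pow(Mul(-1698, Rational(-1, 3052)), -1) = Pow(Rational(849, 1526), -1) = Rational(1526, 849) ≈ 1.7974)
Add(I, Mul(-1, Function('M')(Mul(Add(5, -5), 6), -28))) = Add(Rational(1526, 849), Mul(-1, Mul(8, -28, Add(1, Mul(62, Mul(Add(5, -5), 6)))))) = Add(Rational(1526, 849), Mul(-1, Mul(8, -28, Add(1, Mul(62, Mul(0, 6)))))) = Add(Rational(1526, 849), Mul(-1, Mul(8, -28, Add(1, Mul(62, 0))))) = Add(Rational(1526, 849), Mul(-1, Mul(8, -28, Add(1, 0)))) = Add(Rational(1526, 849), Mul(-1, Mul(8, -28, 1))) = Add(Rational(1526, 849), Mul(-1, -224)) = Add(Rational(1526, 849), 224) = Rational(191702, 849)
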